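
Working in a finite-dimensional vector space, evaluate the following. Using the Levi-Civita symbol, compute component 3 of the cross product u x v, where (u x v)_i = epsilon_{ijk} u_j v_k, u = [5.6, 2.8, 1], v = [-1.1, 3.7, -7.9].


(u x v)_3 = sum_{j,k} epsilon_{3jk} u_j v_k. Only permutations of (1,2,3) contribute; the two non-zero terms are:
eps_{312} u_1 v_2 = 1 * 5.6 * 3.7 = 20.72
eps_{321} u_2 v_1 = -1 * 2.8 * -1.1 = 3.08
(u x v)_3 = 23.8

23.8


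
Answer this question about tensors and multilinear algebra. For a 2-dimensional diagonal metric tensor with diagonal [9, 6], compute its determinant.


For a diagonal metric, the determinant is the product of diagonal entries.
Diagonal entries: 9, 6
det(g) = 9 * 6 = 54

54


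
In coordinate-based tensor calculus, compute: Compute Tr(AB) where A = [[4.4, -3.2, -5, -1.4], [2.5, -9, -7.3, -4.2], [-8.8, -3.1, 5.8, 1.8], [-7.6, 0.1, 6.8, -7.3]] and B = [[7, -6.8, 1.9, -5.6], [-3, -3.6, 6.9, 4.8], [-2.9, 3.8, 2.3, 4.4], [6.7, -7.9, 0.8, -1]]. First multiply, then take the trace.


Tr(AB) = sum_i (AB)_{ii} where (AB)_{ii} = sum_k A_{ik} B_{ki}.
(AB)_{11} = 4.4*7 + -3.2*-3 + -5*-2.9 + -1.4*6.7 = 45.52
(AB)_{22} = 2.5*-6.8 + -9*-3.6 + -7.3*3.8 + -4.2*-7.9 = 20.84
(AB)_{33} = -8.8*1.9 + -3.1*6.9 + 5.8*2.3 + 1.8*0.8 = -23.33
(AB)_{44} = -7.6*-5.6 + 0.1*4.8 + 6.8*4.4 + -7.3*-1 = 80.26
Tr(AB) = 45.52 + 20.84 + -23.33 + 80.26 = 123.29

123.29


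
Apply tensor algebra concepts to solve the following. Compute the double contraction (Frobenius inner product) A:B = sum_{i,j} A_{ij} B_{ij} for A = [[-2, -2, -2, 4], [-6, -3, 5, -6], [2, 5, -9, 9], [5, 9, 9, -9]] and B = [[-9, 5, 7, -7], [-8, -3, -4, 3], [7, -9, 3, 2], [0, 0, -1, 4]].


A:B = sum over all i,j of A_{ij} * B_{ij}.
Row 1: -2*-9=18, -2*5=-10, -2*7=-14, 4*-7=-28 => row sum = -34
Row 2: -6*-8=48, -3*-3=9, 5*-4=-20, -6*3=-18 => row sum = 19
Row 3: 2*7=14, 5*-9=-45, -9*3=-27, 9*2=18 => row sum = -40
Row 4: 5*0=0, 9*0=0, 9*-1=-9, -9*4=-36 => row sum = -45
Total = -34 + 19 + -40 + -45 = -100

-100


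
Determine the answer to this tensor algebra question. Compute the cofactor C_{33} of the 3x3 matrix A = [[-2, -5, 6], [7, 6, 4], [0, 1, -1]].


To find cofactor C_{33}, delete row 3 and column 3.
The resulting 2x2 submatrix is: [[-2, -5], [7, 6]]
Minor M_{33} = -2*6 - -5*7
  = -12 - -35 = 23
Sign = (-1)^(3+3) = (-1)^6 = 1
Cofactor C_{33} = 1 * 23 = 23

23


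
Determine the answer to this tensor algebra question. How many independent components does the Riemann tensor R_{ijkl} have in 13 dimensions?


The Riemann tensor in d dimensions has d^2(d^2 - 1)/12 independent components.
d = 13, so d^2 = 169
d^2 - 1 = 168
d^2(d^2 - 1) = 169 * 168 = 28392
Divide by 12: 28392 / 12 = 2366

2366


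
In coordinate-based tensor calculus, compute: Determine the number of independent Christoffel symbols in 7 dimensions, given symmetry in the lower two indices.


Christoffel symbols Gamma^k_{ij} are symmetric in i,j, so there are d * d(d+1)/2 independent symbols.
d = 7
d(d+1)/2 = 7 * 8 / 2 = 28
Total = 7 * 28 = 196

196


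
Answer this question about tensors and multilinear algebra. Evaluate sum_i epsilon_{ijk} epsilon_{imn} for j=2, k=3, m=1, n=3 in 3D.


Using the identity: epsilon_{ijk} epsilon_{imn} = delta_{jm} delta_{kn} - delta_{jn} delta_{km}.
delta_{21} = 0
delta_{33} = 1
delta_{23} = 0
delta_{31} = 0
Result = 0 * 1 - 0 * 0 = 0 - 0 = 0

0


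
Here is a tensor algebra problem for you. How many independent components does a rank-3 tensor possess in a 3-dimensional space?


The number of components of a rank-r tensor in d dimensions is d^r.
Here d = 3 and r = 3.
3^3 = 27

27


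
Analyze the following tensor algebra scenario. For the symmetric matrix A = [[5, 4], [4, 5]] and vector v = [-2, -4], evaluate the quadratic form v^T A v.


First compute Av:
(Av)_1 = 5*-2 + 4*-4 = -26
(Av)_2 = 4*-2 + 5*-4 = -28
Av = [-26, -28]
Then v^T (Av) = -2*-26 + -4*-28
= 52 + 112 = 164

164


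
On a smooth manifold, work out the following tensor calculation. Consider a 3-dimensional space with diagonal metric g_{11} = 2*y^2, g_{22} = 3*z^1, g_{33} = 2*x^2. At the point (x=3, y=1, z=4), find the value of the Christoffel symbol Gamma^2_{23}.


For a diagonal metric, Gamma^k_{ij} = (1/2) g^{kk} (dg_{ik}/dx_j + dg_{jk}/dx_i - dg_{ij}/dx_k).
The metric is diagonal, so g_{ab} = 0 for a != b.
At the given point: g_{11} = 2, g_{22} = 12, g_{33} = 18
g^{22} = 1/12
dg_{22}/dx_3 = dg_{22}/dx_3 = 3
dg_{32}/dx_2 = 0 (off-diagonal)
dg_{23}/dx_2 = 0 (off-diagonal)
Numerator = 3 + 0 - 0 = 3
Gamma^2_{23} = 3 / (2 * 12) = 1/8

1/8


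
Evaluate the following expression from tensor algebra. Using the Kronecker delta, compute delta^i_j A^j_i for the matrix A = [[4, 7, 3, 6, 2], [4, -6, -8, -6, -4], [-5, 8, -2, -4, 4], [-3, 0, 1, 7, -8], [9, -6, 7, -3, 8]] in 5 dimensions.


The contraction (trace) of a rank-2 tensor is the sum of its diagonal elements.
Diagonal entries: A[1,1] = 4, A[2,2] = -6, A[3,3] = -2, A[4,4] = 7, A[5,5] = 8
Tr(A) = 4 + -6 + -2 + 7 + 8 = 11

11


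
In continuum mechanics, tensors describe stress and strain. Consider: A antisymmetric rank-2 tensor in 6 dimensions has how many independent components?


A antisymmetric rank-2 tensor in d dimensions has d(d-1)/2 independent components.
d = 6
d(d-1)/2 = 6 * 5 / 2 = 30 / 2 = 15

15


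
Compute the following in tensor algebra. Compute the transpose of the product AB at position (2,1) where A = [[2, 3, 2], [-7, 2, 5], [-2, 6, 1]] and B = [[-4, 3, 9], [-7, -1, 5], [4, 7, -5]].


(AB)^T_{ij} = (AB)_{ji} = sum_k A_{jk} B_{ki}.
For i=2, j=1 we need (AB)_{12}:
A_{11} * B_{12} = 2 * 3 = 6
A_{12} * B_{22} = 3 * -1 = -3
A_{13} * B_{32} = 2 * 7 = 14
Sum = 6 + -3 + 14 = 17

17


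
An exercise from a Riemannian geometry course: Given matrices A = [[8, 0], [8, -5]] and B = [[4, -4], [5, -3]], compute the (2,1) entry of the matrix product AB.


(AB)_{ij} = sum_k A_{ik} B_{kj}.
For i=2, j=1:
A_{21} * B_{11} = 8 * 4 = 32
A_{22} * B_{21} = -5 * 5 = -25
Sum = 32 + -25 = 7

7


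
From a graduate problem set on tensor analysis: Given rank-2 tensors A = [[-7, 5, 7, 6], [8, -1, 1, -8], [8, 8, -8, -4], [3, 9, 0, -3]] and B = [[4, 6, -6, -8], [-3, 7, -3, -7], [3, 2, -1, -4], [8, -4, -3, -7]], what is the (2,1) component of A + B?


Tensor addition is component-wise: (A + B)_{ij} = A_{ij} + B_{ij}.
A_{21} = 8
B_{21} = -3
(A + B)_{21} = 8 + -3 = 5

5


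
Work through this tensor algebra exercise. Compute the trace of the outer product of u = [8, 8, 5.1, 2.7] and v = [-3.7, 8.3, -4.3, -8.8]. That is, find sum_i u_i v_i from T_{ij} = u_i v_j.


The outer product gives T_{ij} = u_i v_j.
The trace (contraction) is Tr(T) = sum_i T_{ii} = sum_i u_i v_i.
Diagonal entries:
T_{11} = u_1 * v_1 = 8 * -3.7 = -29.6
T_{22} = u_2 * v_2 = 8 * 8.3 = 66.4
T_{33} = u_3 * v_3 = 5.1 * -4.3 = -21.93
T_{44} = u_4 * v_4 = 2.7 * -8.8 = -23.76
Tr(T) = -29.6 + 66.4 + -21.93 + -23.76 = -8.89

-8.89


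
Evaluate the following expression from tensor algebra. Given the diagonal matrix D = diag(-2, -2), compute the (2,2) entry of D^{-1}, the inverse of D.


For a diagonal matrix, the inverse has entries (D^{-1})_{ii} = 1/d_{ii}.
The diagonal entries are: d_{11} = -2, d_{22} = -2
We need (D^{-1})_{22} = 1/d_{22} = 1/-2 = -1/2

-1/2


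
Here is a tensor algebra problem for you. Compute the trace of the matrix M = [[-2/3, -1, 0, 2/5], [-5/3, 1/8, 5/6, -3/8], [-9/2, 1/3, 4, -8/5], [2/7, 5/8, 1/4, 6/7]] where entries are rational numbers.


The trace is the sum of diagonal entries.
Diagonal: M[1,1] = -2/3, M[2,2] = 1/8, M[3,3] = 4, M[4,4] = 6/7
Tr(M) = -2/3 + 1/8 + 4 + 6/7
Computing step by step:
After adding M[1,1]: -2/3
After adding M[2,2]: -13/24
After adding M[3,3]: 83/24
After adding M[4,4]: 725/168
Tr(M) = 725/168

725/168


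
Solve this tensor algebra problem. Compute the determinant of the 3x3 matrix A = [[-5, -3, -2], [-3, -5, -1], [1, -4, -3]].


Expanding along the first row, det(A) = a11*M_11 - a12*M_12 + a13*M_13, where M_1j is the (1,j) minor.
Minor M_11 = -5*-3 - -1*-4 = 11
Minor M_12 = -3*-3 - -1*1 = 10
Minor M_13 = -3*-4 - -5*1 = 17
det = -5*(11) - -3*(10) + -2*(17)
    = -55 - -30 + -34
    = -59

-59


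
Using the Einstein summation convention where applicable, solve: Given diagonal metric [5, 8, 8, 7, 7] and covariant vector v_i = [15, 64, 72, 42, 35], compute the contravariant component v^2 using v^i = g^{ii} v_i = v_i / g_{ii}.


To raise an index with a diagonal metric: v^i = v_i / g_{ii}.
For index 2: v_2 = 64, g_{22} = 8
v^2 = 64 / 8 = 8

8


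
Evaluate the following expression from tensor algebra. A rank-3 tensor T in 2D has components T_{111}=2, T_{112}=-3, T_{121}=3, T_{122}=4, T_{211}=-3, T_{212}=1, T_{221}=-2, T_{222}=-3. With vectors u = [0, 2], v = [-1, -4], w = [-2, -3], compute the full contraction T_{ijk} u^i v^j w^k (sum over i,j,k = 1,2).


S = sum over i,j,k of T_{ijk} u_i v_j w_k. Expanding all 8 terms:
T_{111}*u_1*v_1*w_1 = 2*0*-1*-2 = 0  (running total: 0)
T_{112}*u_1*v_1*w_2 = -3*0*-1*-3 = 0  (running total: 0)
T_{121}*u_1*v_2*w_1 = 3*0*-4*-2 = 0  (running total: 0)
T_{122}*u_1*v_2*w_2 = 4*0*-4*-3 = 0  (running total: 0)
T_{211}*u_2*v_1*w_1 = -3*2*-1*-2 = -12  (running total: -12)
T_{212}*u_2*v_1*w_2 = 1*2*-1*-3 = 6  (running total: -6)
T_{221}*u_2*v_2*w_1 = -2*2*-4*-2 = -32  (running total: -38)
T_{222}*u_2*v_2*w_2 = -3*2*-4*-3 = -72  (running total: -110)
S = -110

-110


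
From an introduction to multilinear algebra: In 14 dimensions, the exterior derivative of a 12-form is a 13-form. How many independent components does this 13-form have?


The exterior derivative of a p-form is a (p+1)-form.
Its number of independent components is C(n, p+1).
n = 14, p+1 = 13
C(14, 13) = 14

14


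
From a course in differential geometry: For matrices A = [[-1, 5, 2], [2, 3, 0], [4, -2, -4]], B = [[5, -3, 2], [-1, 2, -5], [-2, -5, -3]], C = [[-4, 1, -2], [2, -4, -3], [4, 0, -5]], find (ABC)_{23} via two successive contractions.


(ABC)_{23} = sum_m (AB)_{2m} C_{m3}. First compute row 2 of AB.
(AB)_{21} = 2*5 + 3*-1 + 0*-2 = 7
(AB)_{22} = 2*-3 + 3*2 + 0*-5 = 0
(AB)_{23} = 2*2 + 3*-5 + 0*-3 = -11
Now contract with column 3 of C:
(AB)_{21} * C_{13} = 7 * -2 = -14
(AB)_{22} * C_{23} = 0 * -3 = 0
(AB)_{23} * C_{33} = -11 * -5 = 55
(ABC)_{23} = -14 + 0 + 55 = 41

41


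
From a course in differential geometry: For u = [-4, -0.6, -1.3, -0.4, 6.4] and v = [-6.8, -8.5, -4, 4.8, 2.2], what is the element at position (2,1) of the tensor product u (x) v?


The outer product entry T_{ij} = u_i * v_j.
We need i=2, j=1.
u_2 = -0.6, v_1 = -6.8
T_{2,1} = -0.6 * -6.8 = 4.08

4.08


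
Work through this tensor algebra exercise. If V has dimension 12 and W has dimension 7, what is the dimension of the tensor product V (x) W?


The dimension of a tensor product is the product of dimensions.
dim(V) = 12, dim(W) = 7
dim(V (x) W) = 12 * 7 = 84

84


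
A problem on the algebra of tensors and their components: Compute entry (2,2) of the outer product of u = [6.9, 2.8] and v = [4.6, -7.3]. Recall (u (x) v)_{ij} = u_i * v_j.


The outer product entry T_{ij} = u_i * v_j.
We need i=2, j=2.
u_2 = 2.8, v_2 = -7.3
T_{2,2} = 2.8 * -7.3 = -20.44

-20.44


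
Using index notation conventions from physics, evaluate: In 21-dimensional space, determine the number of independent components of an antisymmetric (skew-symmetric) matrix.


An antisymmetric rank-2 tensor satisfies A_{ij} = -A_{ji}, so diagonal entries are zero.
The independent components are the upper-triangular entries: C(n, 2) = n(n-1)/2.
n = 21
C(21, 2) = 21 * 20 / 2 = 420 / 2 = 210

210


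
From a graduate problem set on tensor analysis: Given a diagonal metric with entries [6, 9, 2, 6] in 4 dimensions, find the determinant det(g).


For a diagonal metric, the determinant is the product of diagonal entries.
Diagonal entries: 6, 9, 2, 6
det(g) = 6 * 9 * 2 * 6 = 648

648


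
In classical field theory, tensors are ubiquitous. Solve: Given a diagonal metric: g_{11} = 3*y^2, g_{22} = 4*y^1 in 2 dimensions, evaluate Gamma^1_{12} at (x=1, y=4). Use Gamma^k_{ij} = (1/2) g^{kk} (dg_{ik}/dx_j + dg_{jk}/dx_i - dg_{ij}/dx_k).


For a diagonal metric, Gamma^k_{ij} = (1/2) g^{kk} (dg_{ik}/dx_j + dg_{jk}/dx_i - dg_{ij}/dx_k).
The metric is diagonal, so g_{ab} = 0 for a != b.
At the given point: g_{11} = 48, g_{22} = 16
g^{11} = 1/48
dg_{11}/dx_2 = dg_{11}/dx_2 = 24
dg_{21}/dx_1 = 0 (off-diagonal)
dg_{12}/dx_1 = 0 (off-diagonal)
Numerator = 24 + 0 - 0 = 24
Gamma^1_{12} = 24 / (2 * 48) = 1/4

1/4


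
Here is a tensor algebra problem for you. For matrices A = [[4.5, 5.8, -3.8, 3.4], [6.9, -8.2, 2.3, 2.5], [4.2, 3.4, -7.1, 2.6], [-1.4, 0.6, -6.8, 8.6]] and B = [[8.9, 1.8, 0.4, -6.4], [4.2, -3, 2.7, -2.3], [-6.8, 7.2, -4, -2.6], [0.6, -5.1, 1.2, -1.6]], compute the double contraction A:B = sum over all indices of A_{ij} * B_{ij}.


A:B = sum over all i,j of A_{ij} * B_{ij}.
Row 1: 4.5*8.9=40.05, 5.8*1.8=10.44, -3.8*0.4=-1.52, 3.4*-6.4=-21.76 => row sum = 27.21
Row 2: 6.9*4.2=28.98, -8.2*-3=24.6, 2.3*2.7=6.21, 2.5*-2.3=-5.75 => row sum = 54.04
Row 3: 4.2*-6.8=-28.56, 3.4*7.2=24.48, -7.1*-4=28.4, 2.6*-2.6=-6.76 => row sum = 17.56
Row 4: -1.4*0.6=-0.84, 0.6*-5.1=-3.06, -6.8*1.2=-8.16, 8.6*-1.6=-13.76 => row sum = -25.82
Total = 27.21 + 54.04 + 17.56 + -25.82 = 72.99

72.99


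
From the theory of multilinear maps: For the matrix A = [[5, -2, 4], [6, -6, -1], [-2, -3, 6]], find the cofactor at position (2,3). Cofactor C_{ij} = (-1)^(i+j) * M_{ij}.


To find cofactor C_{23}, delete row 2 and column 3.
The resulting 2x2 submatrix is: [[5, -2], [-2, -3]]
Minor M_{23} = 5*-3 - -2*-2
  = -15 - 4 = -19
Sign = (-1)^(2+3) = (-1)^5 = -1
Cofactor C_{23} = -1 * -19 = 19

19


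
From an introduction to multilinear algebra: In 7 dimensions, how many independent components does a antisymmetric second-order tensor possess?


A antisymmetric rank-2 tensor in d dimensions has d(d-1)/2 independent components.
d = 7
d(d-1)/2 = 7 * 6 / 2 = 42 / 2 = 21

21


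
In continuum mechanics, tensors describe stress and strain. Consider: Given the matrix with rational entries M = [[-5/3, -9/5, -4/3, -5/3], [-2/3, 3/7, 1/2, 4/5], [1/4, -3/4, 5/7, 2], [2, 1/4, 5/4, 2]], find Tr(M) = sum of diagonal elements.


The trace is the sum of diagonal entries.
Diagonal: M[1,1] = -5/3, M[2,2] = 3/7, M[3,3] = 5/7, M[4,4] = 2
Tr(M) = -5/3 + 3/7 + 5/7 + 2
Computing step by step:
After adding M[1,1]: -5/3
After adding M[2,2]: -26/21
After adding M[3,3]: -11/21
After adding M[4,4]: 31/21
Tr(M) = 31/21

31/21


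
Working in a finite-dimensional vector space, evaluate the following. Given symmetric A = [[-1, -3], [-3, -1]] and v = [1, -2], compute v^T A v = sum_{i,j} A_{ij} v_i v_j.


First compute Av:
(Av)_1 = -1*1 + -3*-2 = 5
(Av)_2 = -3*1 + -1*-2 = -1
Av = [5, -1]
Then v^T (Av) = 1*5 + -2*-1
= 5 + 2 = 7

7


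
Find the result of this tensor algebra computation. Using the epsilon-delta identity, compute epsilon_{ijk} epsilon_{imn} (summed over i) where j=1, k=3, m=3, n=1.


Using the identity: epsilon_{ijk} epsilon_{imn} = delta_{jm} delta_{kn} - delta_{jn} delta_{km}.
delta_{13} = 0
delta_{31} = 0
delta_{11} = 1
delta_{33} = 1
Result = 0 * 0 - 1 * 1 = 0 - 1 = -1

-1


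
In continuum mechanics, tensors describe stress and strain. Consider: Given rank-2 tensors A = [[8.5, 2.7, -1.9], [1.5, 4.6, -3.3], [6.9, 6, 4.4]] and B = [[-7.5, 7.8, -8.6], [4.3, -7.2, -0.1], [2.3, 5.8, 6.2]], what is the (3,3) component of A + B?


Tensor addition is component-wise: (A + B)_{ij} = A_{ij} + B_{ij}.
A_{33} = 4.4
B_{33} = 6.2
(A + B)_{33} = 4.4 + 6.2 = 10.6

10.6


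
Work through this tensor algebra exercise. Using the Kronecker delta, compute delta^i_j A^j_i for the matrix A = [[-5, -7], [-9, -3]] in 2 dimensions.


The contraction (trace) of a rank-2 tensor is the sum of its diagonal elements.
Diagonal entries: A[1,1] = -5, A[2,2] = -3
Tr(A) = -5 + -3 = -8

-8


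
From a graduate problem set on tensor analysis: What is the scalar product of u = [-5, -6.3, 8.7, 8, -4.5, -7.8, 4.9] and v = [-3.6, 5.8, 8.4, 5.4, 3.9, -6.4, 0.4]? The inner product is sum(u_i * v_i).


The inner product u . v = sum of u_i * v_i.
Term-by-term: -5 * -3.6, -6.3 * 5.8, 8.7 * 8.4, 8 * 5.4, -4.5 * 3.9, -7.8 * -6.4, 4.9 * 0.4
Products: 18, -36.54, 73.08, 43.2, -17.55, 49.92, 1.96
Sum = 18 + -36.54 + 73.08 + 43.2 + -17.55 + 49.92 + 1.96 = 132.07

132.07


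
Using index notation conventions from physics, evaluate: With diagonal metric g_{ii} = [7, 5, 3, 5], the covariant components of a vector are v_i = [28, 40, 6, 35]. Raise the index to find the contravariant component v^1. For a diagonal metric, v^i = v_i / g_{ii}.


To raise an index with a diagonal metric: v^i = v_i / g_{ii}.
For index 1: v_1 = 28, g_{11} = 7
v^1 = 28 / 7 = 4

4


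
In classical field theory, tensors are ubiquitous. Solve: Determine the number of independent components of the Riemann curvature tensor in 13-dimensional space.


The Riemann tensor in d dimensions has d^2(d^2 - 1)/12 independent components.
d = 13, so d^2 = 169
d^2 - 1 = 168
d^2(d^2 - 1) = 169 * 168 = 28392
Divide by 12: 28392 / 12 = 2366

2366


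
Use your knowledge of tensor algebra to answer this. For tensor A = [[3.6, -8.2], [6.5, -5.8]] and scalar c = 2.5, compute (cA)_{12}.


Scalar multiplication: (cA)_{ij} = c * A_{ij}.
c = 2.5
A_{12} = -8.2
(cA)_{12} = 2.5 * -8.2 = -20.5

-20.5


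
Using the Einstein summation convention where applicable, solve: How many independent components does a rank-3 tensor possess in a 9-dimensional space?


The number of components of a rank-r tensor in d dimensions is d^r.
Here d = 9 and r = 3.
9^3 = 729

729


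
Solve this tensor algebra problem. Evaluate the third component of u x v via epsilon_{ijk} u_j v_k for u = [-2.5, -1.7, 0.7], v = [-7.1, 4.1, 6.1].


(u x v)_3 = sum_{j,k} epsilon_{3jk} u_j v_k. Only permutations of (1,2,3) contribute; the two non-zero terms are:
eps_{312} u_1 v_2 = 1 * -2.5 * 4.1 = -10.25
eps_{321} u_2 v_1 = -1 * -1.7 * -7.1 = -12.07
(u x v)_3 = -22.32

-22.32


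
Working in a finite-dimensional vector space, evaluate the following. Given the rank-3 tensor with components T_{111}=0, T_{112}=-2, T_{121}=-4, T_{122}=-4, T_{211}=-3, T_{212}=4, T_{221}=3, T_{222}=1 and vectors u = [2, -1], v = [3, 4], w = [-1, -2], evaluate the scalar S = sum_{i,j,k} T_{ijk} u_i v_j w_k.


S = sum over i,j,k of T_{ijk} u_i v_j w_k. Expanding all 8 terms:
T_{111}*u_1*v_1*w_1 = 0*2*3*-1 = 0  (running total: 0)
T_{112}*u_1*v_1*w_2 = -2*2*3*-2 = 24  (running total: 24)
T_{121}*u_1*v_2*w_1 = -4*2*4*-1 = 32  (running total: 56)
T_{122}*u_1*v_2*w_2 = -4*2*4*-2 = 64  (running total: 120)
T_{211}*u_2*v_1*w_1 = -3*-1*3*-1 = -9  (running total: 111)
T_{212}*u_2*v_1*w_2 = 4*-1*3*-2 = 24  (running total: 135)
T_{221}*u_2*v_2*w_1 = 3*-1*4*-1 = 12  (running total: 147)
T_{222}*u_2*v_2*w_2 = 1*-1*4*-2 = 8  (running total: 155)
S = 155

155


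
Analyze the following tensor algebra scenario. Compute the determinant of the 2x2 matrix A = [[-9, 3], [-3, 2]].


For a 2x2 matrix [[a, b], [c, d]], det = a*d - b*c.
a = -9, b = 3, c = -3, d = 2
a*d = -9 * 2 = -18
b*c = 3 * -3 = -9
det = -18 - -9 = -9

-9


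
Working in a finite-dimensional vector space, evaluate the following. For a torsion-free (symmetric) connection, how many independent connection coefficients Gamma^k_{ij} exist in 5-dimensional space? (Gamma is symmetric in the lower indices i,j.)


Christoffel symbols Gamma^k_{ij} are symmetric in i,j, so there are d * d(d+1)/2 independent symbols.
d = 5
d(d+1)/2 = 5 * 6 / 2 = 15
Total = 5 * 15 = 75

75


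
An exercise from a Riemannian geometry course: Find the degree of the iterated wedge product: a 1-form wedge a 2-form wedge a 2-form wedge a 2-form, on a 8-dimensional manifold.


The degree of a wedge product is the sum of the degrees of the individual forms.
Degrees: 1, 2, 2, 2
Total degree = 1 + 2 + 2 + 2 = 7

7


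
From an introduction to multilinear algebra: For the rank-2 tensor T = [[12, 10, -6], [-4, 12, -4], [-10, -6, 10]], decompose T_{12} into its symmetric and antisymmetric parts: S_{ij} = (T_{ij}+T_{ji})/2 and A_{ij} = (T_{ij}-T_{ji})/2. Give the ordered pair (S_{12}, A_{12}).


T_{12} = 10
T_{21} = -4
S_{12} = (10 + -4)/2 = 6/2 = 3
A_{12} = (10 - -4)/2 = 14/2 = 7
Check: S + A = 3 + 7 = 10 = T_{12}.

(3, 7)


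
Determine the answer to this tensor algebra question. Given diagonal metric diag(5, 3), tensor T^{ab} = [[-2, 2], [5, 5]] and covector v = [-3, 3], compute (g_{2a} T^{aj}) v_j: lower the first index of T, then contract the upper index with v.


Step 1: lower the first index. For a diagonal metric, g_{ia} T^{aj} = g_{ii} T^{ij} (no sum on i).
g_{22} = 3
S_2{}^1 = 3 * T^{21} = 3 * 5 = 15
S_2{}^2 = 3 * T^{22} = 3 * 5 = 15
Step 2: contract S_2{}^j with v_j.
S_2{}^1 * v_1 = 15 * -3 = -45
S_2{}^2 * v_2 = 15 * 3 = 45
Result = -45 + 45 = 0

0


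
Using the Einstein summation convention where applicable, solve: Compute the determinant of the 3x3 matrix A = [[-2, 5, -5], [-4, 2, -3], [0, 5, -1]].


Expanding along the first row, det(A) = a11*M_11 - a12*M_12 + a13*M_13, where M_1j is the (1,j) minor.
Minor M_11 = 2*-1 - -3*5 = 13
Minor M_12 = -4*-1 - -3*0 = 4
Minor M_13 = -4*5 - 2*0 = -20
det = -2*(13) - 5*(4) + -5*(-20)
    = -26 - 20 + 100
    = 54

54


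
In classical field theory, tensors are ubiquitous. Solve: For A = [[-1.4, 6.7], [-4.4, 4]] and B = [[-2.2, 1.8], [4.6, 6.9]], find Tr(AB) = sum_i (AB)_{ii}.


Tr(AB) = sum_i (AB)_{ii} where (AB)_{ii} = sum_k A_{ik} B_{ki}.
(AB)_{11} = -1.4*-2.2 + 6.7*4.6 = 33.9
(AB)_{22} = -4.4*1.8 + 4*6.9 = 19.68
Tr(AB) = 33.9 + 19.68 = 53.58

53.58


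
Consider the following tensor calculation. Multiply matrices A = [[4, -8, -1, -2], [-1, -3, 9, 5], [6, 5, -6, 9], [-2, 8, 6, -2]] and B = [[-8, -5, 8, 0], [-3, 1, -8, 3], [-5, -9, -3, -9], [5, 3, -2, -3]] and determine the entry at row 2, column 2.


(AB)_{ij} = sum_k A_{ik} B_{kj}.
For i=2, j=2:
A_{21} * B_{12} = -1 * -5 = 5
A_{22} * B_{22} = -3 * 1 = -3
A_{23} * B_{32} = 9 * -9 = -81
A_{24} * B_{42} = 5 * 3 = 15
Sum = 5 + -3 + -81 + 15 = -64

-64


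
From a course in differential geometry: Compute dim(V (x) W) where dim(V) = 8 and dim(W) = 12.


The dimension of a tensor product is the product of dimensions.
dim(V) = 8, dim(W) = 12
dim(V (x) W) = 8 * 12 = 96

96


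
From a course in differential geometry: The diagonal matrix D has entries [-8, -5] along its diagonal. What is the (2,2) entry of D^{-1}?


For a diagonal matrix, the inverse has entries (D^{-1})_{ii} = 1/d_{ii}.
The diagonal entries are: d_{11} = -8, d_{22} = -5
We need (D^{-1})_{22} = 1/d_{22} = 1/-5 = -1/5

-1/5


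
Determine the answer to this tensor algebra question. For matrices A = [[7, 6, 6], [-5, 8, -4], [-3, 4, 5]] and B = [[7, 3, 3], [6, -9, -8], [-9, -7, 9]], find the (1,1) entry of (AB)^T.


(AB)^T_{ij} = (AB)_{ji} = sum_k A_{jk} B_{ki}.
For i=1, j=1 we need (AB)_{11}:
A_{11} * B_{11} = 7 * 7 = 49
A_{12} * B_{21} = 6 * 6 = 36
A_{13} * B_{31} = 6 * -9 = -54
Sum = 49 + 36 + -54 = 31

31


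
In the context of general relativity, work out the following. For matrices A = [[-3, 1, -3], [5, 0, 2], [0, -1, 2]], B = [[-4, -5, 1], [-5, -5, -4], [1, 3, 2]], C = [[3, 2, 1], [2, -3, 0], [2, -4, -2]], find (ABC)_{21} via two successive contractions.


(ABC)_{21} = sum_m (AB)_{2m} C_{m1}. First compute row 2 of AB.
(AB)_{21} = 5*-4 + 0*-5 + 2*1 = -18
(AB)_{22} = 5*-5 + 0*-5 + 2*3 = -19
(AB)_{23} = 5*1 + 0*-4 + 2*2 = 9
Now contract with column 1 of C:
(AB)_{21} * C_{11} = -18 * 3 = -54
(AB)_{22} * C_{21} = -19 * 2 = -38
(AB)_{23} * C_{31} = 9 * 2 = 18
(ABC)_{21} = -54 + -38 + 18 = -74

-74


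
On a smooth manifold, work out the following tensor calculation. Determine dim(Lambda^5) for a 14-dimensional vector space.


The dimension of the space of p-forms on an n-dimensional space is C(n, p).
n = 14, p = 5
C(14, 5) = 14! / (5! * 9!) = 2002

2002


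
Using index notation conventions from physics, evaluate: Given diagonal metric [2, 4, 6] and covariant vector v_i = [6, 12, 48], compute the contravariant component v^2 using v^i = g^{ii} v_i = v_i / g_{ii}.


To raise an index with a diagonal metric: v^i = v_i / g_{ii}.
For index 2: v_2 = 12, g_{22} = 4
v^2 = 12 / 4 = 3

3


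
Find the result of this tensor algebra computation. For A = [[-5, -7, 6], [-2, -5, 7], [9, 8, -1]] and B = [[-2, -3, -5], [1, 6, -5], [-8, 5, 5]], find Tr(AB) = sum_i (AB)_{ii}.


Tr(AB) = sum_i (AB)_{ii} where (AB)_{ii} = sum_k A_{ik} B_{ki}.
(AB)_{11} = -5*-2 + -7*1 + 6*-8 = -45
(AB)_{22} = -2*-3 + -5*6 + 7*5 = 11
(AB)_{33} = 9*-5 + 8*-5 + -1*5 = -90
Tr(AB) = -45 + 11 + -90 = -124

-124


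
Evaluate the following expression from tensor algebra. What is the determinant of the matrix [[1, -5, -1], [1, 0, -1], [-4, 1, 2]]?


Expanding along the first row, det(A) = a11*M_11 - a12*M_12 + a13*M_13, where M_1j is the (1,j) minor.
Minor M_11 = 0*2 - -1*1 = 1
Minor M_12 = 1*2 - -1*-4 = -2
Minor M_13 = 1*1 - 0*-4 = 1
det = 1*(1) - -5*(-2) + -1*(1)
    = 1 - 10 + -1
    = -10

-10


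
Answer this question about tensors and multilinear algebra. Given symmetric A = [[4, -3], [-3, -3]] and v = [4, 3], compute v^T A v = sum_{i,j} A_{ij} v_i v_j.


First compute Av:
(Av)_1 = 4*4 + -3*3 = 7
(Av)_2 = -3*4 + -3*3 = -21
Av = [7, -21]
Then v^T (Av) = 4*7 + 3*-21
= 28 + -63 = -35

-35


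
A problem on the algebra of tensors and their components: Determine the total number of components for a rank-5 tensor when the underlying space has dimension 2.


The number of components of a rank-r tensor in d dimensions is d^r.
Here d = 2 and r = 5.
2^5 = 32

32


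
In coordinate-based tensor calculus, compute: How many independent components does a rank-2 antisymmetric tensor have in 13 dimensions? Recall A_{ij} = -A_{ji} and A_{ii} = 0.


An antisymmetric rank-2 tensor satisfies A_{ij} = -A_{ji}, so diagonal entries are zero.
The independent components are the upper-triangular entries: C(n, 2) = n(n-1)/2.
n = 13
C(13, 2) = 13 * 12 / 2 = 156 / 2 = 78

78


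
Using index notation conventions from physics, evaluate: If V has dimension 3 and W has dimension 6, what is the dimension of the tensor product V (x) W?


The dimension of a tensor product is the product of dimensions.
dim(V) = 3, dim(W) = 6
dim(V (x) W) = 3 * 6 = 18

18


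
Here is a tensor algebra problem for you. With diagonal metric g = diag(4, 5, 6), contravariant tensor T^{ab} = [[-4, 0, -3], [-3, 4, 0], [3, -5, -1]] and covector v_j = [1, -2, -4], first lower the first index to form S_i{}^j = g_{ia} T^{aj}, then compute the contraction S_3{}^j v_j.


Step 1: lower the first index. For a diagonal metric, g_{ia} T^{aj} = g_{ii} T^{ij} (no sum on i).
g_{33} = 6
S_3{}^1 = 6 * T^{31} = 6 * 3 = 18
S_3{}^2 = 6 * T^{32} = 6 * -5 = -30
S_3{}^3 = 6 * T^{33} = 6 * -1 = -6
Step 2: contract S_3{}^j with v_j.
S_3{}^1 * v_1 = 18 * 1 = 18
S_3{}^2 * v_2 = -30 * -2 = 60
S_3{}^3 * v_3 = -6 * -4 = 24
Result = 18 + 60 + 24 = 102

102


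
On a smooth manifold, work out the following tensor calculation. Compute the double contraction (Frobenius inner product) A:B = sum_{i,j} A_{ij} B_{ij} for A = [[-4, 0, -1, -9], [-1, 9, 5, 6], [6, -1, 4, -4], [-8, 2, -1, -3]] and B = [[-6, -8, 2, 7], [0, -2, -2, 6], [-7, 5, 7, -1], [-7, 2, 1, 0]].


A:B = sum over all i,j of A_{ij} * B_{ij}.
Row 1: -4*-6=24, 0*-8=0, -1*2=-2, -9*7=-63 => row sum = -41
Row 2: -1*0=0, 9*-2=-18, 5*-2=-10, 6*6=36 => row sum = 8
Row 3: 6*-7=-42, -1*5=-5, 4*7=28, -4*-1=4 => row sum = -15
Row 4: -8*-7=56, 2*2=4, -1*1=-1, -3*0=0 => row sum = 59
Total = -41 + 8 + -15 + 59 = 11

11


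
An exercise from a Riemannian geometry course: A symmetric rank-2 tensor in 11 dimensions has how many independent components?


A symmetric rank-2 tensor in d dimensions has d(d+1)/2 independent components.
d = 11
d(d+1)/2 = 11 * 12 / 2 = 132 / 2 = 66

66


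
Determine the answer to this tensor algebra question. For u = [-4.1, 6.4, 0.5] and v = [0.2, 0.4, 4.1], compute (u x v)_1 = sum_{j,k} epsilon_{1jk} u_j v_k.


(u x v)_1 = sum_{j,k} epsilon_{1jk} u_j v_k. Only permutations of (1,2,3) contribute; the two non-zero terms are:
eps_{123} u_2 v_3 = 1 * 6.4 * 4.1 = 26.24
eps_{132} u_3 v_2 = -1 * 0.5 * 0.4 = -0.2
(u x v)_1 = 26.04

26.04


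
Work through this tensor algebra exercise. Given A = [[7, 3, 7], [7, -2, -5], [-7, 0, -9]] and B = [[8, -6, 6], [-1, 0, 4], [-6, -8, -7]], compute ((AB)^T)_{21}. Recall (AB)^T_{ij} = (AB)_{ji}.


(AB)^T_{ij} = (AB)_{ji} = sum_k A_{jk} B_{ki}.
For i=2, j=1 we need (AB)_{12}:
A_{11} * B_{12} = 7 * -6 = -42
A_{12} * B_{22} = 3 * 0 = 0
A_{13} * B_{32} = 7 * -8 = -56
Sum = -42 + 0 + -56 = -98

-98


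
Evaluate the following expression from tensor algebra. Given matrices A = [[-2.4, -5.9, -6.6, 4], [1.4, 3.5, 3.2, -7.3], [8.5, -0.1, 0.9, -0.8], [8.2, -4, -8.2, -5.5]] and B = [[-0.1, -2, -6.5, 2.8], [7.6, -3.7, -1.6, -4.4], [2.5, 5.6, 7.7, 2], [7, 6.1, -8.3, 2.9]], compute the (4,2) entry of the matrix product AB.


(AB)_{ij} = sum_k A_{ik} B_{kj}.
For i=4, j=2:
A_{41} * B_{12} = 8.2 * -2 = -16.4
A_{42} * B_{22} = -4 * -3.7 = 14.8
A_{43} * B_{32} = -8.2 * 5.6 = -45.92
A_{44} * B_{42} = -5.5 * 6.1 = -33.55
Sum = -16.4 + 14.8 + -45.92 + -33.55 = -81.07

-81.07


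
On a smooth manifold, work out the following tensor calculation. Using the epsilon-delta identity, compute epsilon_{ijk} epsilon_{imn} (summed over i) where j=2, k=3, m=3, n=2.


Using the identity: epsilon_{ijk} epsilon_{imn} = delta_{jm} delta_{kn} - delta_{jn} delta_{km}.
delta_{23} = 0
delta_{32} = 0
delta_{22} = 1
delta_{33} = 1
Result = 0 * 0 - 1 * 1 = 0 - 1 = -1

-1


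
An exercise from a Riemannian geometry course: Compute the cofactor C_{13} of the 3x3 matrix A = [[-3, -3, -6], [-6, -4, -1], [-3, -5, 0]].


To find cofactor C_{13}, delete row 1 and column 3.
The resulting 2x2 submatrix is: [[-6, -4], [-3, -5]]
Minor M_{13} = -6*-5 - -4*-3
  = 30 - 12 = 18
Sign = (-1)^(1+3) = (-1)^4 = 1
Cofactor C_{13} = 1 * 18 = 18

18


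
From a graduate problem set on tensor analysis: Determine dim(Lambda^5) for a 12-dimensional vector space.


The dimension of the space of p-forms on an n-dimensional space is C(n, p).
n = 12, p = 5
C(12, 5) = 12! / (5! * 7!) = 792

792


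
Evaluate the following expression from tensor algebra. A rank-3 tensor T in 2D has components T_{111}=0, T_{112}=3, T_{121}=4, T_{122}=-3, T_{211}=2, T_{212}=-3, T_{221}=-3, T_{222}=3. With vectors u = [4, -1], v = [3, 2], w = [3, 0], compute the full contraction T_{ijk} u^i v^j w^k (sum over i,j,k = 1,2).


S = sum over i,j,k of T_{ijk} u_i v_j w_k. Expanding all 8 terms:
T_{111}*u_1*v_1*w_1 = 0*4*3*3 = 0  (running total: 0)
T_{112}*u_1*v_1*w_2 = 3*4*3*0 = 0  (running total: 0)
T_{121}*u_1*v_2*w_1 = 4*4*2*3 = 96  (running total: 96)
T_{122}*u_1*v_2*w_2 = -3*4*2*0 = 0  (running total: 96)
T_{211}*u_2*v_1*w_1 = 2*-1*3*3 = -18  (running total: 78)
T_{212}*u_2*v_1*w_2 = -3*-1*3*0 = 0  (running total: 78)
T_{221}*u_2*v_2*w_1 = -3*-1*2*3 = 18  (running total: 96)
T_{222}*u_2*v_2*w_2 = 3*-1*2*0 = 0  (running total: 96)
S = 96

96


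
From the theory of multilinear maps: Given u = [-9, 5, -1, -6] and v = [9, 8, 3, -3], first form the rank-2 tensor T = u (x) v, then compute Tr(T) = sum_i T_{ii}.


The outer product gives T_{ij} = u_i v_j.
The trace (contraction) is Tr(T) = sum_i T_{ii} = sum_i u_i v_i.
Diagonal entries:
T_{11} = u_1 * v_1 = -9 * 9 = -81
T_{22} = u_2 * v_2 = 5 * 8 = 40
T_{33} = u_3 * v_3 = -1 * 3 = -3
T_{44} = u_4 * v_4 = -6 * -3 = 18
Tr(T) = -81 + 40 + -3 + 18 = -26

-26


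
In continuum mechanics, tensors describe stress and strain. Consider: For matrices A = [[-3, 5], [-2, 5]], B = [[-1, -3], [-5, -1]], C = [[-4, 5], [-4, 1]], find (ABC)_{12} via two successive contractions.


(ABC)_{12} = sum_m (AB)_{1m} C_{m2}. First compute row 1 of AB.
(AB)_{11} = -3*-1 + 5*-5 = -22
(AB)_{12} = -3*-3 + 5*-1 = 4
Now contract with column 2 of C:
(AB)_{11} * C_{12} = -22 * 5 = -110
(AB)_{12} * C_{22} = 4 * 1 = 4
(ABC)_{12} = -110 + 4 = -106

-106


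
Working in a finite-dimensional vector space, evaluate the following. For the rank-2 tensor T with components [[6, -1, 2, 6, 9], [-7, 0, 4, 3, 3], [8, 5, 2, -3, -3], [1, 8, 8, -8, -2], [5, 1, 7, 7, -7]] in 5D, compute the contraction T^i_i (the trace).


The contraction (trace) of a rank-2 tensor is the sum of its diagonal elements.
Diagonal entries: A[1,1] = 6, A[2,2] = 0, A[3,3] = 2, A[4,4] = -8, A[5,5] = -7
Tr(A) = 6 + 0 + 2 + -8 + -7 = -7

-7


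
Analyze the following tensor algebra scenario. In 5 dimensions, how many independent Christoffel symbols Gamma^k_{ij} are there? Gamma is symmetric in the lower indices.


Christoffel symbols Gamma^k_{ij} are symmetric in i,j, so there are d * d(d+1)/2 independent symbols.
d = 5
d(d+1)/2 = 5 * 6 / 2 = 15
Total = 5 * 15 = 75

75


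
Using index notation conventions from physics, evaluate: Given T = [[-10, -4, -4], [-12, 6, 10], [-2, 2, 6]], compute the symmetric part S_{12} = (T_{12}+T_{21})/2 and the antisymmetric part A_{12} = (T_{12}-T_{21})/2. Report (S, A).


T_{12} = -4
T_{21} = -12
S_{12} = (-4 + -12)/2 = -16/2 = -8
A_{12} = (-4 - -12)/2 = 8/2 = 4
Check: S + A = -8 + 4 = -4 = T_{12}.

(-8, 4)


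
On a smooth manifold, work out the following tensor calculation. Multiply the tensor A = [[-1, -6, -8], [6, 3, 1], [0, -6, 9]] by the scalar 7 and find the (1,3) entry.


Scalar multiplication: (cA)_{ij} = c * A_{ij}.
c = 7
A_{13} = -8
(cA)_{13} = 7 * -8 = -56

-56


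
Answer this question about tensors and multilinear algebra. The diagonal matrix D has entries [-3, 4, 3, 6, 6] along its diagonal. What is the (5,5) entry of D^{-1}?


For a diagonal matrix, the inverse has entries (D^{-1})_{ii} = 1/d_{ii}.
The diagonal entries are: d_{11} = -3, d_{22} = 4, d_{33} = 3, d_{44} = 6, d_{55} = 6
We need (D^{-1})_{55} = 1/d_{55} = 1/6 = 1/6

1/6


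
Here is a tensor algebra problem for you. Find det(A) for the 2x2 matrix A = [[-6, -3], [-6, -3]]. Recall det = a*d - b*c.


For a 2x2 matrix [[a, b], [c, d]], det = a*d - b*c.
a = -6, b = -3, c = -6, d = -3
a*d = -6 * -3 = 18
b*c = -3 * -6 = 18
det = 18 - 18 = 0

0


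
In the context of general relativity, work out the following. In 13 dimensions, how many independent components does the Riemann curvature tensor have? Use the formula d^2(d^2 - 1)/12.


The Riemann tensor in d dimensions has d^2(d^2 - 1)/12 independent components.
d = 13, so d^2 = 169
d^2 - 1 = 168
d^2(d^2 - 1) = 169 * 168 = 28392
Divide by 12: 28392 / 12 = 2366

2366


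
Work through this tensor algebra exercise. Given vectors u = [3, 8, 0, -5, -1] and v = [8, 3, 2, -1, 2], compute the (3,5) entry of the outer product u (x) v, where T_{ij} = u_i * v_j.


The outer product entry T_{ij} = u_i * v_j.
We need i=3, j=5.
u_3 = 0, v_5 = 2
T_{3,5} = 0 * 2 = 0

0


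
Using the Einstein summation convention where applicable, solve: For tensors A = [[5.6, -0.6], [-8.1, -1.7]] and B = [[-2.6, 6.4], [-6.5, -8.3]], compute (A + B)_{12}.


Tensor addition is component-wise: (A + B)_{ij} = A_{ij} + B_{ij}.
A_{12} = -0.6
B_{12} = 6.4
(A + B)_{12} = -0.6 + 6.4 = 5.8

5.8


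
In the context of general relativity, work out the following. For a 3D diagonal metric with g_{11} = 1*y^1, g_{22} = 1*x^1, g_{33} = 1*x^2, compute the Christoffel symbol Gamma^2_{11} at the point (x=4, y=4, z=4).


For a diagonal metric, Gamma^k_{ij} = (1/2) g^{kk} (dg_{ik}/dx_j + dg_{jk}/dx_i - dg_{ij}/dx_k).
The metric is diagonal, so g_{ab} = 0 for a != b.
At the given point: g_{11} = 4, g_{22} = 4, g_{33} = 16
g^{22} = 1/4
dg_{12}/dx_1 = 0 (off-diagonal)
dg_{12}/dx_1 = 0 (off-diagonal)
dg_{11}/dx_2 = dg_{11}/dx_2 = 1
Numerator = 0 + 0 - 1 = -1
Gamma^2_{11} = -1 / (2 * 4) = -1/8

-1/8


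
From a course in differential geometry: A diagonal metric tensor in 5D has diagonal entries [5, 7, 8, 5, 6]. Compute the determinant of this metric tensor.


For a diagonal metric, the determinant is the product of diagonal entries.
Diagonal entries: 5, 7, 8, 5, 6
det(g) = 5 * 7 * 8 * 5 * 6 = 8400

8400


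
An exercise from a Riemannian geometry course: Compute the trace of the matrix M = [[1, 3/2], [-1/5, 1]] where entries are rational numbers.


The trace is the sum of diagonal entries.
Diagonal: M[1,1] = 1, M[2,2] = 1
Tr(M) = 1 + 1
Computing step by step:
After adding M[1,1]: 1
After adding M[2,2]: 2
Tr(M) = 2

2


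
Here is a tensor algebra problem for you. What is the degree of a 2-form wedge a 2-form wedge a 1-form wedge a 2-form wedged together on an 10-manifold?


The degree of a wedge product is the sum of the degrees of the individual forms.
Degrees: 2, 2, 1, 2
Total degree = 2 + 2 + 1 + 2 = 7

7


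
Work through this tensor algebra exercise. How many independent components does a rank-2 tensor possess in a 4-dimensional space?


The number of components of a rank-r tensor in d dimensions is d^r.
Here d = 4 and r = 2.
4^2 = 16

16


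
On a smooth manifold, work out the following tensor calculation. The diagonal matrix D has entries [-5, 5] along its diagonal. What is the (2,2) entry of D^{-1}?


For a diagonal matrix, the inverse has entries (D^{-1})_{ii} = 1/d_{ii}.
The diagonal entries are: d_{11} = -5, d_{22} = 5
We need (D^{-1})_{22} = 1/d_{22} = 1/5 = 1/5

1/5


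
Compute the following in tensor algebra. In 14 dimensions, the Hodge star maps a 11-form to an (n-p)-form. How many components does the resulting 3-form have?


The Hodge dual of a p-form on an n-dimensional manifold is an (n-p)-form.
n = 14, p = 11, so dual degree = 14 - 11 = 3
The number of components is C(n, n-p) = C(14, 3) = 364

364


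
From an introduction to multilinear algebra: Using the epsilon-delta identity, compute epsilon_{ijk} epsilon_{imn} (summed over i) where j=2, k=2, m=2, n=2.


Using the identity: epsilon_{ijk} epsilon_{imn} = delta_{jm} delta_{kn} - delta_{jn} delta_{km}.
delta_{22} = 1
delta_{22} = 1
delta_{22} = 1
delta_{22} = 1
Result = 1 * 1 - 1 * 1 = 1 - 1 = 0

0


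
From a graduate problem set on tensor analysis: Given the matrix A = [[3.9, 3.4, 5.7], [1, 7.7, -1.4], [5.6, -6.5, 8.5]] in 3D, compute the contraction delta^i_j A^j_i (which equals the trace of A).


The contraction (trace) of a rank-2 tensor is the sum of its diagonal elements.
Diagonal entries: A[1,1] = 3.9, A[2,2] = 7.7, A[3,3] = 8.5
Tr(A) = 3.9 + 7.7 + 8.5 = 20.1

20.1


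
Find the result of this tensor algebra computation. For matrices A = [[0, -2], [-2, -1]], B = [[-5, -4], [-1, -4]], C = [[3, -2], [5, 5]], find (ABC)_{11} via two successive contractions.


(ABC)_{11} = sum_m (AB)_{1m} C_{m1}. First compute row 1 of AB.
(AB)_{11} = 0*-5 + -2*-1 = 2
(AB)_{12} = 0*-4 + -2*-4 = 8
Now contract with column 1 of C:
(AB)_{11} * C_{11} = 2 * 3 = 6
(AB)_{12} * C_{21} = 8 * 5 = 40
(ABC)_{11} = 6 + 40 = 46

46


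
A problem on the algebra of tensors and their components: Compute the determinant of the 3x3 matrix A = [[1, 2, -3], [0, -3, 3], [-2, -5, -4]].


Expanding along the first row, det(A) = a11*M_11 - a12*M_12 + a13*M_13, where M_1j is the (1,j) minor.
Minor M_11 = -3*-4 - 3*-5 = 27
Minor M_12 = 0*-4 - 3*-2 = 6
Minor M_13 = 0*-5 - -3*-2 = -6
det = 1*(27) - 2*(6) + -3*(-6)
    = 27 - 12 + 18
    = 33

33


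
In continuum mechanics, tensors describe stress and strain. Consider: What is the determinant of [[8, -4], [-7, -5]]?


For a 2x2 matrix [[a, b], [c, d]], det = a*d - b*c.
a = 8, b = -4, c = -7, d = -5
a*d = 8 * -5 = -40
b*c = -4 * -7 = 28
det = -40 - 28 = -68

-68


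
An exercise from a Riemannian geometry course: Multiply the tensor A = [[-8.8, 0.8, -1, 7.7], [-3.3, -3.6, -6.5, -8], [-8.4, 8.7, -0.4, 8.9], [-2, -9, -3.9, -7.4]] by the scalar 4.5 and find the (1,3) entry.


Scalar multiplication: (cA)_{ij} = c * A_{ij}.
c = 4.5
A_{13} = -1
(cA)_{13} = 4.5 * -1 = -4.5

-4.5


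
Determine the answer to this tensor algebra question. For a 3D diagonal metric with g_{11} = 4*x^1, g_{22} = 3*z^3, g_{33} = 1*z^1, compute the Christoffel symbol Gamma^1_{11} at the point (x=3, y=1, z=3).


For a diagonal metric, Gamma^k_{ij} = (1/2) g^{kk} (dg_{ik}/dx_j + dg_{jk}/dx_i - dg_{ij}/dx_k).
The metric is diagonal, so g_{ab} = 0 for a != b.
At the given point: g_{11} = 12, g_{22} = 81, g_{33} = 3
g^{11} = 1/12
dg_{11}/dx_1 = dg_{11}/dx_1 = 4
dg_{11}/dx_1 = dg_{11}/dx_1 = 4
dg_{11}/dx_1 = dg_{11}/dx_1 = 4
Numerator = 4 + 4 - 4 = 4
Gamma^1_{11} = 4 / (2 * 12) = 1/6

1/6
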